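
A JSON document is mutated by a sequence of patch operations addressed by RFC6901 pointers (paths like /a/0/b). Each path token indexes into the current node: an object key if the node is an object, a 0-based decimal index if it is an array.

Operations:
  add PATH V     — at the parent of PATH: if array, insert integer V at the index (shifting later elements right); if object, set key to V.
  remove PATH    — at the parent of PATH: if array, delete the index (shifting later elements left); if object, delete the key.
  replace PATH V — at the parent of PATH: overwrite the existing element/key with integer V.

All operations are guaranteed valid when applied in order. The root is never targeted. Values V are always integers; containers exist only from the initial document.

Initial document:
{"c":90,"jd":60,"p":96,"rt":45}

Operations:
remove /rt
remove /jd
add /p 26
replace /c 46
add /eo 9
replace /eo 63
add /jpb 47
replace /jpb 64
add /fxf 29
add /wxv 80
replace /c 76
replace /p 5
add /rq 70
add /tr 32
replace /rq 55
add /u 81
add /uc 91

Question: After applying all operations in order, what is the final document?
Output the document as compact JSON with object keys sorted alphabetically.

Answer: {"c":76,"eo":63,"fxf":29,"jpb":64,"p":5,"rq":55,"tr":32,"u":81,"uc":91,"wxv":80}

Derivation:
After op 1 (remove /rt): {"c":90,"jd":60,"p":96}
After op 2 (remove /jd): {"c":90,"p":96}
After op 3 (add /p 26): {"c":90,"p":26}
After op 4 (replace /c 46): {"c":46,"p":26}
After op 5 (add /eo 9): {"c":46,"eo":9,"p":26}
After op 6 (replace /eo 63): {"c":46,"eo":63,"p":26}
After op 7 (add /jpb 47): {"c":46,"eo":63,"jpb":47,"p":26}
After op 8 (replace /jpb 64): {"c":46,"eo":63,"jpb":64,"p":26}
After op 9 (add /fxf 29): {"c":46,"eo":63,"fxf":29,"jpb":64,"p":26}
After op 10 (add /wxv 80): {"c":46,"eo":63,"fxf":29,"jpb":64,"p":26,"wxv":80}
After op 11 (replace /c 76): {"c":76,"eo":63,"fxf":29,"jpb":64,"p":26,"wxv":80}
After op 12 (replace /p 5): {"c":76,"eo":63,"fxf":29,"jpb":64,"p":5,"wxv":80}
After op 13 (add /rq 70): {"c":76,"eo":63,"fxf":29,"jpb":64,"p":5,"rq":70,"wxv":80}
After op 14 (add /tr 32): {"c":76,"eo":63,"fxf":29,"jpb":64,"p":5,"rq":70,"tr":32,"wxv":80}
After op 15 (replace /rq 55): {"c":76,"eo":63,"fxf":29,"jpb":64,"p":5,"rq":55,"tr":32,"wxv":80}
After op 16 (add /u 81): {"c":76,"eo":63,"fxf":29,"jpb":64,"p":5,"rq":55,"tr":32,"u":81,"wxv":80}
After op 17 (add /uc 91): {"c":76,"eo":63,"fxf":29,"jpb":64,"p":5,"rq":55,"tr":32,"u":81,"uc":91,"wxv":80}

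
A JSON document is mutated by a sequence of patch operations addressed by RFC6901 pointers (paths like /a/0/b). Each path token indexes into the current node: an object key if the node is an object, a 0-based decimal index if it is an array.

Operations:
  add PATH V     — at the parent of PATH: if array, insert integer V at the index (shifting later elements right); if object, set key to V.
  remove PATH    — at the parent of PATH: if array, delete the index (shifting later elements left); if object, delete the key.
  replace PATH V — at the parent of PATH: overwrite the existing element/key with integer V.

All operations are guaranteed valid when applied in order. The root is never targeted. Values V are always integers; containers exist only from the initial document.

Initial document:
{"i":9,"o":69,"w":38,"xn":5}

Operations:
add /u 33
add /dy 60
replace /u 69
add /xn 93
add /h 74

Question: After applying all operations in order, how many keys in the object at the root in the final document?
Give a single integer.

After op 1 (add /u 33): {"i":9,"o":69,"u":33,"w":38,"xn":5}
After op 2 (add /dy 60): {"dy":60,"i":9,"o":69,"u":33,"w":38,"xn":5}
After op 3 (replace /u 69): {"dy":60,"i":9,"o":69,"u":69,"w":38,"xn":5}
After op 4 (add /xn 93): {"dy":60,"i":9,"o":69,"u":69,"w":38,"xn":93}
After op 5 (add /h 74): {"dy":60,"h":74,"i":9,"o":69,"u":69,"w":38,"xn":93}
Size at the root: 7

Answer: 7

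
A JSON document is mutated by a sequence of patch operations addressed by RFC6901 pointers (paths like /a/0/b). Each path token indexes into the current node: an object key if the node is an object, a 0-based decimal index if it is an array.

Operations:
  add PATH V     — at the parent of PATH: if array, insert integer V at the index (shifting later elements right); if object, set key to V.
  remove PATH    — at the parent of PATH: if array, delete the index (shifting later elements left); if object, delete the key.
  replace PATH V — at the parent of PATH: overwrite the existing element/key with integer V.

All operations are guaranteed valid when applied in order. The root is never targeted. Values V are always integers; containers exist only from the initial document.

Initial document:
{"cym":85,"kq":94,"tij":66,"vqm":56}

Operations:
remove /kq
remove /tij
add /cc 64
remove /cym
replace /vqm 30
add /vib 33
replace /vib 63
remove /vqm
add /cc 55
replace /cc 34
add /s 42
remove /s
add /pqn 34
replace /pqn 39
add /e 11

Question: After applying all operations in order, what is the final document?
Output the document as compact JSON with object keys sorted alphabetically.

Answer: {"cc":34,"e":11,"pqn":39,"vib":63}

Derivation:
After op 1 (remove /kq): {"cym":85,"tij":66,"vqm":56}
After op 2 (remove /tij): {"cym":85,"vqm":56}
After op 3 (add /cc 64): {"cc":64,"cym":85,"vqm":56}
After op 4 (remove /cym): {"cc":64,"vqm":56}
After op 5 (replace /vqm 30): {"cc":64,"vqm":30}
After op 6 (add /vib 33): {"cc":64,"vib":33,"vqm":30}
After op 7 (replace /vib 63): {"cc":64,"vib":63,"vqm":30}
After op 8 (remove /vqm): {"cc":64,"vib":63}
After op 9 (add /cc 55): {"cc":55,"vib":63}
After op 10 (replace /cc 34): {"cc":34,"vib":63}
After op 11 (add /s 42): {"cc":34,"s":42,"vib":63}
After op 12 (remove /s): {"cc":34,"vib":63}
After op 13 (add /pqn 34): {"cc":34,"pqn":34,"vib":63}
After op 14 (replace /pqn 39): {"cc":34,"pqn":39,"vib":63}
After op 15 (add /e 11): {"cc":34,"e":11,"pqn":39,"vib":63}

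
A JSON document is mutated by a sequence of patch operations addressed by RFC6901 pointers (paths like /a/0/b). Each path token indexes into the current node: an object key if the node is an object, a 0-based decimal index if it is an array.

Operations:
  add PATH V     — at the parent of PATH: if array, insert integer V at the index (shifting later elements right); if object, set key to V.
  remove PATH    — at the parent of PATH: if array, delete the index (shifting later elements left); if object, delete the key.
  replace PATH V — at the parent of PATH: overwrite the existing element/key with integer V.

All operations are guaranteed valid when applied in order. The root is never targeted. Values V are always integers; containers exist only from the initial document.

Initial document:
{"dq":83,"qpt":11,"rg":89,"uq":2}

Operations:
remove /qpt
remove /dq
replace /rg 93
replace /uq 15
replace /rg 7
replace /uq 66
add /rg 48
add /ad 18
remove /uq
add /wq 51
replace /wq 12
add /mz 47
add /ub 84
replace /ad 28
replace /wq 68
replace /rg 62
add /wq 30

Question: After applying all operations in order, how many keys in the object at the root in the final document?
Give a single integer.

Answer: 5

Derivation:
After op 1 (remove /qpt): {"dq":83,"rg":89,"uq":2}
After op 2 (remove /dq): {"rg":89,"uq":2}
After op 3 (replace /rg 93): {"rg":93,"uq":2}
After op 4 (replace /uq 15): {"rg":93,"uq":15}
After op 5 (replace /rg 7): {"rg":7,"uq":15}
After op 6 (replace /uq 66): {"rg":7,"uq":66}
After op 7 (add /rg 48): {"rg":48,"uq":66}
After op 8 (add /ad 18): {"ad":18,"rg":48,"uq":66}
After op 9 (remove /uq): {"ad":18,"rg":48}
After op 10 (add /wq 51): {"ad":18,"rg":48,"wq":51}
After op 11 (replace /wq 12): {"ad":18,"rg":48,"wq":12}
After op 12 (add /mz 47): {"ad":18,"mz":47,"rg":48,"wq":12}
After op 13 (add /ub 84): {"ad":18,"mz":47,"rg":48,"ub":84,"wq":12}
After op 14 (replace /ad 28): {"ad":28,"mz":47,"rg":48,"ub":84,"wq":12}
After op 15 (replace /wq 68): {"ad":28,"mz":47,"rg":48,"ub":84,"wq":68}
After op 16 (replace /rg 62): {"ad":28,"mz":47,"rg":62,"ub":84,"wq":68}
After op 17 (add /wq 30): {"ad":28,"mz":47,"rg":62,"ub":84,"wq":30}
Size at the root: 5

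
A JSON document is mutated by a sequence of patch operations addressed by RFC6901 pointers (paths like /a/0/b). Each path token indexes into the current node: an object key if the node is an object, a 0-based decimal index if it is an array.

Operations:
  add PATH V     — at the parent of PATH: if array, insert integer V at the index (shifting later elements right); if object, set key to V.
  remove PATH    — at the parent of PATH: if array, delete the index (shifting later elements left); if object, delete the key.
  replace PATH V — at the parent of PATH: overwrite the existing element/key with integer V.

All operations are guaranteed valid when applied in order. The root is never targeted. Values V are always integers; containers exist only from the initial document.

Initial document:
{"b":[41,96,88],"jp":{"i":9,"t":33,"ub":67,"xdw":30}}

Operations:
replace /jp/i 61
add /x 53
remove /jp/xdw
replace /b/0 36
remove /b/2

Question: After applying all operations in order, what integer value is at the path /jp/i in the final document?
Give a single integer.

After op 1 (replace /jp/i 61): {"b":[41,96,88],"jp":{"i":61,"t":33,"ub":67,"xdw":30}}
After op 2 (add /x 53): {"b":[41,96,88],"jp":{"i":61,"t":33,"ub":67,"xdw":30},"x":53}
After op 3 (remove /jp/xdw): {"b":[41,96,88],"jp":{"i":61,"t":33,"ub":67},"x":53}
After op 4 (replace /b/0 36): {"b":[36,96,88],"jp":{"i":61,"t":33,"ub":67},"x":53}
After op 5 (remove /b/2): {"b":[36,96],"jp":{"i":61,"t":33,"ub":67},"x":53}
Value at /jp/i: 61

Answer: 61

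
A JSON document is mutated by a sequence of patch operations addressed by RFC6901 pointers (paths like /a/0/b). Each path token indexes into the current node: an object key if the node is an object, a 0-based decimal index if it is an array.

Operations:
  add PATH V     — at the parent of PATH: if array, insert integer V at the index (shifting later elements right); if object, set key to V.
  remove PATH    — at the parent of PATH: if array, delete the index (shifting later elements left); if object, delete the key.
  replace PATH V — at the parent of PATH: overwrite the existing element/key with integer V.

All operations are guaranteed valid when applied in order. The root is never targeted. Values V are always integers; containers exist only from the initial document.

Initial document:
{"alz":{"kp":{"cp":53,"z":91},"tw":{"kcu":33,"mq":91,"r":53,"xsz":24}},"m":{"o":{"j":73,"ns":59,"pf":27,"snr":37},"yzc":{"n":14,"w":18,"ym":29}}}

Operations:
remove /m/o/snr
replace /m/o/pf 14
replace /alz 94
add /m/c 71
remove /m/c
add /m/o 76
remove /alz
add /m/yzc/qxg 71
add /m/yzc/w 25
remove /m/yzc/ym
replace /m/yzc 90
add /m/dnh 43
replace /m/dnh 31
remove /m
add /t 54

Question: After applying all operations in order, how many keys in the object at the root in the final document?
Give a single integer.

After op 1 (remove /m/o/snr): {"alz":{"kp":{"cp":53,"z":91},"tw":{"kcu":33,"mq":91,"r":53,"xsz":24}},"m":{"o":{"j":73,"ns":59,"pf":27},"yzc":{"n":14,"w":18,"ym":29}}}
After op 2 (replace /m/o/pf 14): {"alz":{"kp":{"cp":53,"z":91},"tw":{"kcu":33,"mq":91,"r":53,"xsz":24}},"m":{"o":{"j":73,"ns":59,"pf":14},"yzc":{"n":14,"w":18,"ym":29}}}
After op 3 (replace /alz 94): {"alz":94,"m":{"o":{"j":73,"ns":59,"pf":14},"yzc":{"n":14,"w":18,"ym":29}}}
After op 4 (add /m/c 71): {"alz":94,"m":{"c":71,"o":{"j":73,"ns":59,"pf":14},"yzc":{"n":14,"w":18,"ym":29}}}
After op 5 (remove /m/c): {"alz":94,"m":{"o":{"j":73,"ns":59,"pf":14},"yzc":{"n":14,"w":18,"ym":29}}}
After op 6 (add /m/o 76): {"alz":94,"m":{"o":76,"yzc":{"n":14,"w":18,"ym":29}}}
After op 7 (remove /alz): {"m":{"o":76,"yzc":{"n":14,"w":18,"ym":29}}}
After op 8 (add /m/yzc/qxg 71): {"m":{"o":76,"yzc":{"n":14,"qxg":71,"w":18,"ym":29}}}
After op 9 (add /m/yzc/w 25): {"m":{"o":76,"yzc":{"n":14,"qxg":71,"w":25,"ym":29}}}
After op 10 (remove /m/yzc/ym): {"m":{"o":76,"yzc":{"n":14,"qxg":71,"w":25}}}
After op 11 (replace /m/yzc 90): {"m":{"o":76,"yzc":90}}
After op 12 (add /m/dnh 43): {"m":{"dnh":43,"o":76,"yzc":90}}
After op 13 (replace /m/dnh 31): {"m":{"dnh":31,"o":76,"yzc":90}}
After op 14 (remove /m): {}
After op 15 (add /t 54): {"t":54}
Size at the root: 1

Answer: 1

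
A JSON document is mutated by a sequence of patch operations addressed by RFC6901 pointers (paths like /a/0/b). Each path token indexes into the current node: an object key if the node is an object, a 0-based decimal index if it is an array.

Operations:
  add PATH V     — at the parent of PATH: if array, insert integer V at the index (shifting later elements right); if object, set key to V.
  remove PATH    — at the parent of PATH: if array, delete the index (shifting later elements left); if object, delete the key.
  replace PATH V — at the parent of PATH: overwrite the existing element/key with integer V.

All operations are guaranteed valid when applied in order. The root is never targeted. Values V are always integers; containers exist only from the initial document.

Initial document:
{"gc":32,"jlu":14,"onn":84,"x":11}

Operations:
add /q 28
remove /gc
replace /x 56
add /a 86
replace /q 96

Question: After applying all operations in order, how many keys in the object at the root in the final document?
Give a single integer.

After op 1 (add /q 28): {"gc":32,"jlu":14,"onn":84,"q":28,"x":11}
After op 2 (remove /gc): {"jlu":14,"onn":84,"q":28,"x":11}
After op 3 (replace /x 56): {"jlu":14,"onn":84,"q":28,"x":56}
After op 4 (add /a 86): {"a":86,"jlu":14,"onn":84,"q":28,"x":56}
After op 5 (replace /q 96): {"a":86,"jlu":14,"onn":84,"q":96,"x":56}
Size at the root: 5

Answer: 5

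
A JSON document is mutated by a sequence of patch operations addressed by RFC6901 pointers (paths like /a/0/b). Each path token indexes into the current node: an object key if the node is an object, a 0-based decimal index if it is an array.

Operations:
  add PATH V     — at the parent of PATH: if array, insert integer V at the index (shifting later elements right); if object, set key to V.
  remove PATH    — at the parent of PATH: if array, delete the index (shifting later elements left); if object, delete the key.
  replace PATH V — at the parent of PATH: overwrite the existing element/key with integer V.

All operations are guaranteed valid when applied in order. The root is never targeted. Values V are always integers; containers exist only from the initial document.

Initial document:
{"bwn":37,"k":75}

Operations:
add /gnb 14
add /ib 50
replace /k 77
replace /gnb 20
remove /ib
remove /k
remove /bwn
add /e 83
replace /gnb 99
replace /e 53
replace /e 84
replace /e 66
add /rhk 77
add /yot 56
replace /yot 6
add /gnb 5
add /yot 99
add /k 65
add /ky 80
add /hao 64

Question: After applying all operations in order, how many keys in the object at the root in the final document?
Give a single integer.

Answer: 7

Derivation:
After op 1 (add /gnb 14): {"bwn":37,"gnb":14,"k":75}
After op 2 (add /ib 50): {"bwn":37,"gnb":14,"ib":50,"k":75}
After op 3 (replace /k 77): {"bwn":37,"gnb":14,"ib":50,"k":77}
After op 4 (replace /gnb 20): {"bwn":37,"gnb":20,"ib":50,"k":77}
After op 5 (remove /ib): {"bwn":37,"gnb":20,"k":77}
After op 6 (remove /k): {"bwn":37,"gnb":20}
After op 7 (remove /bwn): {"gnb":20}
After op 8 (add /e 83): {"e":83,"gnb":20}
After op 9 (replace /gnb 99): {"e":83,"gnb":99}
After op 10 (replace /e 53): {"e":53,"gnb":99}
After op 11 (replace /e 84): {"e":84,"gnb":99}
After op 12 (replace /e 66): {"e":66,"gnb":99}
After op 13 (add /rhk 77): {"e":66,"gnb":99,"rhk":77}
After op 14 (add /yot 56): {"e":66,"gnb":99,"rhk":77,"yot":56}
After op 15 (replace /yot 6): {"e":66,"gnb":99,"rhk":77,"yot":6}
After op 16 (add /gnb 5): {"e":66,"gnb":5,"rhk":77,"yot":6}
After op 17 (add /yot 99): {"e":66,"gnb":5,"rhk":77,"yot":99}
After op 18 (add /k 65): {"e":66,"gnb":5,"k":65,"rhk":77,"yot":99}
After op 19 (add /ky 80): {"e":66,"gnb":5,"k":65,"ky":80,"rhk":77,"yot":99}
After op 20 (add /hao 64): {"e":66,"gnb":5,"hao":64,"k":65,"ky":80,"rhk":77,"yot":99}
Size at the root: 7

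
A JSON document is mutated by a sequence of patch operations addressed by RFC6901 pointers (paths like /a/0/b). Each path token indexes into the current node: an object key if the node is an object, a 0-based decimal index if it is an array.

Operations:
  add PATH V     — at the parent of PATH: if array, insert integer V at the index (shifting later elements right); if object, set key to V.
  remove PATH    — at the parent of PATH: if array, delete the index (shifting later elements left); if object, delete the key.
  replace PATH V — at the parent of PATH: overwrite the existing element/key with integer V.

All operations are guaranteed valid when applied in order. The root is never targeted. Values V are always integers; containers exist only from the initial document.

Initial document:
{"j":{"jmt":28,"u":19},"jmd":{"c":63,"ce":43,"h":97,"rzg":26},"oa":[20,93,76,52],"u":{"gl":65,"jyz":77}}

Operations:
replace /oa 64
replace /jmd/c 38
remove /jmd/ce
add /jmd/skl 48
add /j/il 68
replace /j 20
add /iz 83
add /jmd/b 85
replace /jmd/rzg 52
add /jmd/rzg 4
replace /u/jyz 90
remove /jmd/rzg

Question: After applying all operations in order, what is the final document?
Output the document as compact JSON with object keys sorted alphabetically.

After op 1 (replace /oa 64): {"j":{"jmt":28,"u":19},"jmd":{"c":63,"ce":43,"h":97,"rzg":26},"oa":64,"u":{"gl":65,"jyz":77}}
After op 2 (replace /jmd/c 38): {"j":{"jmt":28,"u":19},"jmd":{"c":38,"ce":43,"h":97,"rzg":26},"oa":64,"u":{"gl":65,"jyz":77}}
After op 3 (remove /jmd/ce): {"j":{"jmt":28,"u":19},"jmd":{"c":38,"h":97,"rzg":26},"oa":64,"u":{"gl":65,"jyz":77}}
After op 4 (add /jmd/skl 48): {"j":{"jmt":28,"u":19},"jmd":{"c":38,"h":97,"rzg":26,"skl":48},"oa":64,"u":{"gl":65,"jyz":77}}
After op 5 (add /j/il 68): {"j":{"il":68,"jmt":28,"u":19},"jmd":{"c":38,"h":97,"rzg":26,"skl":48},"oa":64,"u":{"gl":65,"jyz":77}}
After op 6 (replace /j 20): {"j":20,"jmd":{"c":38,"h":97,"rzg":26,"skl":48},"oa":64,"u":{"gl":65,"jyz":77}}
After op 7 (add /iz 83): {"iz":83,"j":20,"jmd":{"c":38,"h":97,"rzg":26,"skl":48},"oa":64,"u":{"gl":65,"jyz":77}}
After op 8 (add /jmd/b 85): {"iz":83,"j":20,"jmd":{"b":85,"c":38,"h":97,"rzg":26,"skl":48},"oa":64,"u":{"gl":65,"jyz":77}}
After op 9 (replace /jmd/rzg 52): {"iz":83,"j":20,"jmd":{"b":85,"c":38,"h":97,"rzg":52,"skl":48},"oa":64,"u":{"gl":65,"jyz":77}}
After op 10 (add /jmd/rzg 4): {"iz":83,"j":20,"jmd":{"b":85,"c":38,"h":97,"rzg":4,"skl":48},"oa":64,"u":{"gl":65,"jyz":77}}
After op 11 (replace /u/jyz 90): {"iz":83,"j":20,"jmd":{"b":85,"c":38,"h":97,"rzg":4,"skl":48},"oa":64,"u":{"gl":65,"jyz":90}}
After op 12 (remove /jmd/rzg): {"iz":83,"j":20,"jmd":{"b":85,"c":38,"h":97,"skl":48},"oa":64,"u":{"gl":65,"jyz":90}}

Answer: {"iz":83,"j":20,"jmd":{"b":85,"c":38,"h":97,"skl":48},"oa":64,"u":{"gl":65,"jyz":90}}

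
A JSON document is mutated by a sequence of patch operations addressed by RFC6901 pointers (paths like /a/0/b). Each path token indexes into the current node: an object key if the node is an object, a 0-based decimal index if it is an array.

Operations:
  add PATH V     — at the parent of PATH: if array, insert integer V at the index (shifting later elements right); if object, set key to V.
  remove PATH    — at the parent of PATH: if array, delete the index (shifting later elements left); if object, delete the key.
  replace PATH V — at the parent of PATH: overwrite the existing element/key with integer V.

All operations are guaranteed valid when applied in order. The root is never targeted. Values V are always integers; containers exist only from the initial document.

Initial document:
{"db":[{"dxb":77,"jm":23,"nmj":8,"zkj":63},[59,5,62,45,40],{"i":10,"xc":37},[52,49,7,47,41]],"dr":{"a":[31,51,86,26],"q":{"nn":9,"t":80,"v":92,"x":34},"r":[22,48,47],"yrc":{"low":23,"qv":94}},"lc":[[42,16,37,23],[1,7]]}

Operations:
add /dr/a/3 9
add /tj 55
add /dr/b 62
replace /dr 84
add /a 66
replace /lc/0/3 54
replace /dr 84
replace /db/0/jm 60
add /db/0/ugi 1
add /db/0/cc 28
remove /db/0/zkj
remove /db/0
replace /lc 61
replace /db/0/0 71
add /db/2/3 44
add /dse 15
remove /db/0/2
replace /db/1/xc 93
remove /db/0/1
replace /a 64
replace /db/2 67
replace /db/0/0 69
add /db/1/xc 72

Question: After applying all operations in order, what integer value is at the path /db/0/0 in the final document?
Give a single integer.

After op 1 (add /dr/a/3 9): {"db":[{"dxb":77,"jm":23,"nmj":8,"zkj":63},[59,5,62,45,40],{"i":10,"xc":37},[52,49,7,47,41]],"dr":{"a":[31,51,86,9,26],"q":{"nn":9,"t":80,"v":92,"x":34},"r":[22,48,47],"yrc":{"low":23,"qv":94}},"lc":[[42,16,37,23],[1,7]]}
After op 2 (add /tj 55): {"db":[{"dxb":77,"jm":23,"nmj":8,"zkj":63},[59,5,62,45,40],{"i":10,"xc":37},[52,49,7,47,41]],"dr":{"a":[31,51,86,9,26],"q":{"nn":9,"t":80,"v":92,"x":34},"r":[22,48,47],"yrc":{"low":23,"qv":94}},"lc":[[42,16,37,23],[1,7]],"tj":55}
After op 3 (add /dr/b 62): {"db":[{"dxb":77,"jm":23,"nmj":8,"zkj":63},[59,5,62,45,40],{"i":10,"xc":37},[52,49,7,47,41]],"dr":{"a":[31,51,86,9,26],"b":62,"q":{"nn":9,"t":80,"v":92,"x":34},"r":[22,48,47],"yrc":{"low":23,"qv":94}},"lc":[[42,16,37,23],[1,7]],"tj":55}
After op 4 (replace /dr 84): {"db":[{"dxb":77,"jm":23,"nmj":8,"zkj":63},[59,5,62,45,40],{"i":10,"xc":37},[52,49,7,47,41]],"dr":84,"lc":[[42,16,37,23],[1,7]],"tj":55}
After op 5 (add /a 66): {"a":66,"db":[{"dxb":77,"jm":23,"nmj":8,"zkj":63},[59,5,62,45,40],{"i":10,"xc":37},[52,49,7,47,41]],"dr":84,"lc":[[42,16,37,23],[1,7]],"tj":55}
After op 6 (replace /lc/0/3 54): {"a":66,"db":[{"dxb":77,"jm":23,"nmj":8,"zkj":63},[59,5,62,45,40],{"i":10,"xc":37},[52,49,7,47,41]],"dr":84,"lc":[[42,16,37,54],[1,7]],"tj":55}
After op 7 (replace /dr 84): {"a":66,"db":[{"dxb":77,"jm":23,"nmj":8,"zkj":63},[59,5,62,45,40],{"i":10,"xc":37},[52,49,7,47,41]],"dr":84,"lc":[[42,16,37,54],[1,7]],"tj":55}
After op 8 (replace /db/0/jm 60): {"a":66,"db":[{"dxb":77,"jm":60,"nmj":8,"zkj":63},[59,5,62,45,40],{"i":10,"xc":37},[52,49,7,47,41]],"dr":84,"lc":[[42,16,37,54],[1,7]],"tj":55}
After op 9 (add /db/0/ugi 1): {"a":66,"db":[{"dxb":77,"jm":60,"nmj":8,"ugi":1,"zkj":63},[59,5,62,45,40],{"i":10,"xc":37},[52,49,7,47,41]],"dr":84,"lc":[[42,16,37,54],[1,7]],"tj":55}
After op 10 (add /db/0/cc 28): {"a":66,"db":[{"cc":28,"dxb":77,"jm":60,"nmj":8,"ugi":1,"zkj":63},[59,5,62,45,40],{"i":10,"xc":37},[52,49,7,47,41]],"dr":84,"lc":[[42,16,37,54],[1,7]],"tj":55}
After op 11 (remove /db/0/zkj): {"a":66,"db":[{"cc":28,"dxb":77,"jm":60,"nmj":8,"ugi":1},[59,5,62,45,40],{"i":10,"xc":37},[52,49,7,47,41]],"dr":84,"lc":[[42,16,37,54],[1,7]],"tj":55}
After op 12 (remove /db/0): {"a":66,"db":[[59,5,62,45,40],{"i":10,"xc":37},[52,49,7,47,41]],"dr":84,"lc":[[42,16,37,54],[1,7]],"tj":55}
After op 13 (replace /lc 61): {"a":66,"db":[[59,5,62,45,40],{"i":10,"xc":37},[52,49,7,47,41]],"dr":84,"lc":61,"tj":55}
After op 14 (replace /db/0/0 71): {"a":66,"db":[[71,5,62,45,40],{"i":10,"xc":37},[52,49,7,47,41]],"dr":84,"lc":61,"tj":55}
After op 15 (add /db/2/3 44): {"a":66,"db":[[71,5,62,45,40],{"i":10,"xc":37},[52,49,7,44,47,41]],"dr":84,"lc":61,"tj":55}
After op 16 (add /dse 15): {"a":66,"db":[[71,5,62,45,40],{"i":10,"xc":37},[52,49,7,44,47,41]],"dr":84,"dse":15,"lc":61,"tj":55}
After op 17 (remove /db/0/2): {"a":66,"db":[[71,5,45,40],{"i":10,"xc":37},[52,49,7,44,47,41]],"dr":84,"dse":15,"lc":61,"tj":55}
After op 18 (replace /db/1/xc 93): {"a":66,"db":[[71,5,45,40],{"i":10,"xc":93},[52,49,7,44,47,41]],"dr":84,"dse":15,"lc":61,"tj":55}
After op 19 (remove /db/0/1): {"a":66,"db":[[71,45,40],{"i":10,"xc":93},[52,49,7,44,47,41]],"dr":84,"dse":15,"lc":61,"tj":55}
After op 20 (replace /a 64): {"a":64,"db":[[71,45,40],{"i":10,"xc":93},[52,49,7,44,47,41]],"dr":84,"dse":15,"lc":61,"tj":55}
After op 21 (replace /db/2 67): {"a":64,"db":[[71,45,40],{"i":10,"xc":93},67],"dr":84,"dse":15,"lc":61,"tj":55}
After op 22 (replace /db/0/0 69): {"a":64,"db":[[69,45,40],{"i":10,"xc":93},67],"dr":84,"dse":15,"lc":61,"tj":55}
After op 23 (add /db/1/xc 72): {"a":64,"db":[[69,45,40],{"i":10,"xc":72},67],"dr":84,"dse":15,"lc":61,"tj":55}
Value at /db/0/0: 69

Answer: 69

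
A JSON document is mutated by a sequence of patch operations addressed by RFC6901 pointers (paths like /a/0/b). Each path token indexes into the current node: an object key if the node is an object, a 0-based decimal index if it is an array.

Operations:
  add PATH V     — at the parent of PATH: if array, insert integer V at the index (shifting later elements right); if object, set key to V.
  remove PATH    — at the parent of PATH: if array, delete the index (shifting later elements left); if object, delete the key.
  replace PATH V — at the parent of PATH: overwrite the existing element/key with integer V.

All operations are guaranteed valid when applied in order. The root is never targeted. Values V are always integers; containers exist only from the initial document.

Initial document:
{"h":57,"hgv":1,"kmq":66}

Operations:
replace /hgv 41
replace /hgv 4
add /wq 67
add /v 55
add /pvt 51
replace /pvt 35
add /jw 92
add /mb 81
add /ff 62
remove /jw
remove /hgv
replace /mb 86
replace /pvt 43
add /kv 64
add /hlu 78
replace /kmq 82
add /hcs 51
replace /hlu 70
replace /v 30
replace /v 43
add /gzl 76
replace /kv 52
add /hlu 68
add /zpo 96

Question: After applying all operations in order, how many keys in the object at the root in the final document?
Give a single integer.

After op 1 (replace /hgv 41): {"h":57,"hgv":41,"kmq":66}
After op 2 (replace /hgv 4): {"h":57,"hgv":4,"kmq":66}
After op 3 (add /wq 67): {"h":57,"hgv":4,"kmq":66,"wq":67}
After op 4 (add /v 55): {"h":57,"hgv":4,"kmq":66,"v":55,"wq":67}
After op 5 (add /pvt 51): {"h":57,"hgv":4,"kmq":66,"pvt":51,"v":55,"wq":67}
After op 6 (replace /pvt 35): {"h":57,"hgv":4,"kmq":66,"pvt":35,"v":55,"wq":67}
After op 7 (add /jw 92): {"h":57,"hgv":4,"jw":92,"kmq":66,"pvt":35,"v":55,"wq":67}
After op 8 (add /mb 81): {"h":57,"hgv":4,"jw":92,"kmq":66,"mb":81,"pvt":35,"v":55,"wq":67}
After op 9 (add /ff 62): {"ff":62,"h":57,"hgv":4,"jw":92,"kmq":66,"mb":81,"pvt":35,"v":55,"wq":67}
After op 10 (remove /jw): {"ff":62,"h":57,"hgv":4,"kmq":66,"mb":81,"pvt":35,"v":55,"wq":67}
After op 11 (remove /hgv): {"ff":62,"h":57,"kmq":66,"mb":81,"pvt":35,"v":55,"wq":67}
After op 12 (replace /mb 86): {"ff":62,"h":57,"kmq":66,"mb":86,"pvt":35,"v":55,"wq":67}
After op 13 (replace /pvt 43): {"ff":62,"h":57,"kmq":66,"mb":86,"pvt":43,"v":55,"wq":67}
After op 14 (add /kv 64): {"ff":62,"h":57,"kmq":66,"kv":64,"mb":86,"pvt":43,"v":55,"wq":67}
After op 15 (add /hlu 78): {"ff":62,"h":57,"hlu":78,"kmq":66,"kv":64,"mb":86,"pvt":43,"v":55,"wq":67}
After op 16 (replace /kmq 82): {"ff":62,"h":57,"hlu":78,"kmq":82,"kv":64,"mb":86,"pvt":43,"v":55,"wq":67}
After op 17 (add /hcs 51): {"ff":62,"h":57,"hcs":51,"hlu":78,"kmq":82,"kv":64,"mb":86,"pvt":43,"v":55,"wq":67}
After op 18 (replace /hlu 70): {"ff":62,"h":57,"hcs":51,"hlu":70,"kmq":82,"kv":64,"mb":86,"pvt":43,"v":55,"wq":67}
After op 19 (replace /v 30): {"ff":62,"h":57,"hcs":51,"hlu":70,"kmq":82,"kv":64,"mb":86,"pvt":43,"v":30,"wq":67}
After op 20 (replace /v 43): {"ff":62,"h":57,"hcs":51,"hlu":70,"kmq":82,"kv":64,"mb":86,"pvt":43,"v":43,"wq":67}
After op 21 (add /gzl 76): {"ff":62,"gzl":76,"h":57,"hcs":51,"hlu":70,"kmq":82,"kv":64,"mb":86,"pvt":43,"v":43,"wq":67}
After op 22 (replace /kv 52): {"ff":62,"gzl":76,"h":57,"hcs":51,"hlu":70,"kmq":82,"kv":52,"mb":86,"pvt":43,"v":43,"wq":67}
After op 23 (add /hlu 68): {"ff":62,"gzl":76,"h":57,"hcs":51,"hlu":68,"kmq":82,"kv":52,"mb":86,"pvt":43,"v":43,"wq":67}
After op 24 (add /zpo 96): {"ff":62,"gzl":76,"h":57,"hcs":51,"hlu":68,"kmq":82,"kv":52,"mb":86,"pvt":43,"v":43,"wq":67,"zpo":96}
Size at the root: 12

Answer: 12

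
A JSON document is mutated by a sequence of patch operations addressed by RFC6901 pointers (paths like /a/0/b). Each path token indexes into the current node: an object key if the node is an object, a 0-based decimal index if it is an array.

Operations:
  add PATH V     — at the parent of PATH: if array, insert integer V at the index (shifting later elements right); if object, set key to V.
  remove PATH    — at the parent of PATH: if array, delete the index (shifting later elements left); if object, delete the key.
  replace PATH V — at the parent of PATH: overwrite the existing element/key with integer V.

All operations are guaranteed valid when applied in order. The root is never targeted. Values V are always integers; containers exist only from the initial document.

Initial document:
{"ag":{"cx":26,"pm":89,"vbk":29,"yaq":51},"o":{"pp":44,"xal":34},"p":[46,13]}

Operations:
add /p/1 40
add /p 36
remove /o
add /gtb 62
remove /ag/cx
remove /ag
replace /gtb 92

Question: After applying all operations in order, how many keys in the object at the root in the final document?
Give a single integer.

After op 1 (add /p/1 40): {"ag":{"cx":26,"pm":89,"vbk":29,"yaq":51},"o":{"pp":44,"xal":34},"p":[46,40,13]}
After op 2 (add /p 36): {"ag":{"cx":26,"pm":89,"vbk":29,"yaq":51},"o":{"pp":44,"xal":34},"p":36}
After op 3 (remove /o): {"ag":{"cx":26,"pm":89,"vbk":29,"yaq":51},"p":36}
After op 4 (add /gtb 62): {"ag":{"cx":26,"pm":89,"vbk":29,"yaq":51},"gtb":62,"p":36}
After op 5 (remove /ag/cx): {"ag":{"pm":89,"vbk":29,"yaq":51},"gtb":62,"p":36}
After op 6 (remove /ag): {"gtb":62,"p":36}
After op 7 (replace /gtb 92): {"gtb":92,"p":36}
Size at the root: 2

Answer: 2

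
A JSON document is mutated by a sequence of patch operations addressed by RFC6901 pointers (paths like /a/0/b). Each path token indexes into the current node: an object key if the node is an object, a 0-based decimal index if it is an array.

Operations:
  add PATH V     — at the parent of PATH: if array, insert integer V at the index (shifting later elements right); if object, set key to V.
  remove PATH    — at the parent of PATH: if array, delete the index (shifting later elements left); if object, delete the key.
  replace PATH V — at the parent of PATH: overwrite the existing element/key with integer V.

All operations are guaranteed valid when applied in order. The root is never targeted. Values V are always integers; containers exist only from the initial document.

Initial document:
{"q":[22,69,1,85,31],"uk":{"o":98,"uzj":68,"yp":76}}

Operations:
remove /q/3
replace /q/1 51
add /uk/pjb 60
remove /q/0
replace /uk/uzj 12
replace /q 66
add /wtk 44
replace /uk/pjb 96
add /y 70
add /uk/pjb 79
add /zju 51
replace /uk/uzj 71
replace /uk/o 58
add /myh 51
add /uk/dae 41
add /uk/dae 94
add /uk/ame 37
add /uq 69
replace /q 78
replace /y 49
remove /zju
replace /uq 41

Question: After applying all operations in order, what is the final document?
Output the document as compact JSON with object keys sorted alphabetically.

After op 1 (remove /q/3): {"q":[22,69,1,31],"uk":{"o":98,"uzj":68,"yp":76}}
After op 2 (replace /q/1 51): {"q":[22,51,1,31],"uk":{"o":98,"uzj":68,"yp":76}}
After op 3 (add /uk/pjb 60): {"q":[22,51,1,31],"uk":{"o":98,"pjb":60,"uzj":68,"yp":76}}
After op 4 (remove /q/0): {"q":[51,1,31],"uk":{"o":98,"pjb":60,"uzj":68,"yp":76}}
After op 5 (replace /uk/uzj 12): {"q":[51,1,31],"uk":{"o":98,"pjb":60,"uzj":12,"yp":76}}
After op 6 (replace /q 66): {"q":66,"uk":{"o":98,"pjb":60,"uzj":12,"yp":76}}
After op 7 (add /wtk 44): {"q":66,"uk":{"o":98,"pjb":60,"uzj":12,"yp":76},"wtk":44}
After op 8 (replace /uk/pjb 96): {"q":66,"uk":{"o":98,"pjb":96,"uzj":12,"yp":76},"wtk":44}
After op 9 (add /y 70): {"q":66,"uk":{"o":98,"pjb":96,"uzj":12,"yp":76},"wtk":44,"y":70}
After op 10 (add /uk/pjb 79): {"q":66,"uk":{"o":98,"pjb":79,"uzj":12,"yp":76},"wtk":44,"y":70}
After op 11 (add /zju 51): {"q":66,"uk":{"o":98,"pjb":79,"uzj":12,"yp":76},"wtk":44,"y":70,"zju":51}
After op 12 (replace /uk/uzj 71): {"q":66,"uk":{"o":98,"pjb":79,"uzj":71,"yp":76},"wtk":44,"y":70,"zju":51}
After op 13 (replace /uk/o 58): {"q":66,"uk":{"o":58,"pjb":79,"uzj":71,"yp":76},"wtk":44,"y":70,"zju":51}
After op 14 (add /myh 51): {"myh":51,"q":66,"uk":{"o":58,"pjb":79,"uzj":71,"yp":76},"wtk":44,"y":70,"zju":51}
After op 15 (add /uk/dae 41): {"myh":51,"q":66,"uk":{"dae":41,"o":58,"pjb":79,"uzj":71,"yp":76},"wtk":44,"y":70,"zju":51}
After op 16 (add /uk/dae 94): {"myh":51,"q":66,"uk":{"dae":94,"o":58,"pjb":79,"uzj":71,"yp":76},"wtk":44,"y":70,"zju":51}
After op 17 (add /uk/ame 37): {"myh":51,"q":66,"uk":{"ame":37,"dae":94,"o":58,"pjb":79,"uzj":71,"yp":76},"wtk":44,"y":70,"zju":51}
After op 18 (add /uq 69): {"myh":51,"q":66,"uk":{"ame":37,"dae":94,"o":58,"pjb":79,"uzj":71,"yp":76},"uq":69,"wtk":44,"y":70,"zju":51}
After op 19 (replace /q 78): {"myh":51,"q":78,"uk":{"ame":37,"dae":94,"o":58,"pjb":79,"uzj":71,"yp":76},"uq":69,"wtk":44,"y":70,"zju":51}
After op 20 (replace /y 49): {"myh":51,"q":78,"uk":{"ame":37,"dae":94,"o":58,"pjb":79,"uzj":71,"yp":76},"uq":69,"wtk":44,"y":49,"zju":51}
After op 21 (remove /zju): {"myh":51,"q":78,"uk":{"ame":37,"dae":94,"o":58,"pjb":79,"uzj":71,"yp":76},"uq":69,"wtk":44,"y":49}
After op 22 (replace /uq 41): {"myh":51,"q":78,"uk":{"ame":37,"dae":94,"o":58,"pjb":79,"uzj":71,"yp":76},"uq":41,"wtk":44,"y":49}

Answer: {"myh":51,"q":78,"uk":{"ame":37,"dae":94,"o":58,"pjb":79,"uzj":71,"yp":76},"uq":41,"wtk":44,"y":49}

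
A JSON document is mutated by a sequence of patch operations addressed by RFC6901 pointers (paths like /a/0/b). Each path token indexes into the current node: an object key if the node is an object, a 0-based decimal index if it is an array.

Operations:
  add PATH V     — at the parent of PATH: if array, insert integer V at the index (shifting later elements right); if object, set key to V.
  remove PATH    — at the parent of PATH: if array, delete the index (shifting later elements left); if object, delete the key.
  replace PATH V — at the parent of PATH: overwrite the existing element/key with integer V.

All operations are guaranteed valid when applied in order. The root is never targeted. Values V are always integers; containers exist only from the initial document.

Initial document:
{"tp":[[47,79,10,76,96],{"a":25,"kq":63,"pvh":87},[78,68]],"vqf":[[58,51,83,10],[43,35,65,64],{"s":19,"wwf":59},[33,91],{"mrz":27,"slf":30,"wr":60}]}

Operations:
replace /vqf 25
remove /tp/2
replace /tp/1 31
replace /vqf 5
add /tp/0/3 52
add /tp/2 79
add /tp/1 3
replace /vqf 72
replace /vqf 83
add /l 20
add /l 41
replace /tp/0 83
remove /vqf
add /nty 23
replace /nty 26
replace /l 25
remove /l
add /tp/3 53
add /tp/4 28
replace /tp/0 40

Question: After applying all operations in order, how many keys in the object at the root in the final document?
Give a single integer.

After op 1 (replace /vqf 25): {"tp":[[47,79,10,76,96],{"a":25,"kq":63,"pvh":87},[78,68]],"vqf":25}
After op 2 (remove /tp/2): {"tp":[[47,79,10,76,96],{"a":25,"kq":63,"pvh":87}],"vqf":25}
After op 3 (replace /tp/1 31): {"tp":[[47,79,10,76,96],31],"vqf":25}
After op 4 (replace /vqf 5): {"tp":[[47,79,10,76,96],31],"vqf":5}
After op 5 (add /tp/0/3 52): {"tp":[[47,79,10,52,76,96],31],"vqf":5}
After op 6 (add /tp/2 79): {"tp":[[47,79,10,52,76,96],31,79],"vqf":5}
After op 7 (add /tp/1 3): {"tp":[[47,79,10,52,76,96],3,31,79],"vqf":5}
After op 8 (replace /vqf 72): {"tp":[[47,79,10,52,76,96],3,31,79],"vqf":72}
After op 9 (replace /vqf 83): {"tp":[[47,79,10,52,76,96],3,31,79],"vqf":83}
After op 10 (add /l 20): {"l":20,"tp":[[47,79,10,52,76,96],3,31,79],"vqf":83}
After op 11 (add /l 41): {"l":41,"tp":[[47,79,10,52,76,96],3,31,79],"vqf":83}
After op 12 (replace /tp/0 83): {"l":41,"tp":[83,3,31,79],"vqf":83}
After op 13 (remove /vqf): {"l":41,"tp":[83,3,31,79]}
After op 14 (add /nty 23): {"l":41,"nty":23,"tp":[83,3,31,79]}
After op 15 (replace /nty 26): {"l":41,"nty":26,"tp":[83,3,31,79]}
After op 16 (replace /l 25): {"l":25,"nty":26,"tp":[83,3,31,79]}
After op 17 (remove /l): {"nty":26,"tp":[83,3,31,79]}
After op 18 (add /tp/3 53): {"nty":26,"tp":[83,3,31,53,79]}
After op 19 (add /tp/4 28): {"nty":26,"tp":[83,3,31,53,28,79]}
After op 20 (replace /tp/0 40): {"nty":26,"tp":[40,3,31,53,28,79]}
Size at the root: 2

Answer: 2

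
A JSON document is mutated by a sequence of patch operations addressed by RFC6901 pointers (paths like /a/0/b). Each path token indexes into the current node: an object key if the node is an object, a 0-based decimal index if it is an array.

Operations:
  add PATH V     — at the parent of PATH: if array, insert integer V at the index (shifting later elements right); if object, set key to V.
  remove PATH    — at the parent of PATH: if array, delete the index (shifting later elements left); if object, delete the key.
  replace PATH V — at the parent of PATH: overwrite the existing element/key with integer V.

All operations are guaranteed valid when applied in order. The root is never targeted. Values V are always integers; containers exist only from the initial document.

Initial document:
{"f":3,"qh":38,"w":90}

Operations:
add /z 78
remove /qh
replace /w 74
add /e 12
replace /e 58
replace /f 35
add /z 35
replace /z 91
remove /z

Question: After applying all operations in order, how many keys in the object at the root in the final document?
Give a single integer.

Answer: 3

Derivation:
After op 1 (add /z 78): {"f":3,"qh":38,"w":90,"z":78}
After op 2 (remove /qh): {"f":3,"w":90,"z":78}
After op 3 (replace /w 74): {"f":3,"w":74,"z":78}
After op 4 (add /e 12): {"e":12,"f":3,"w":74,"z":78}
After op 5 (replace /e 58): {"e":58,"f":3,"w":74,"z":78}
After op 6 (replace /f 35): {"e":58,"f":35,"w":74,"z":78}
After op 7 (add /z 35): {"e":58,"f":35,"w":74,"z":35}
After op 8 (replace /z 91): {"e":58,"f":35,"w":74,"z":91}
After op 9 (remove /z): {"e":58,"f":35,"w":74}
Size at the root: 3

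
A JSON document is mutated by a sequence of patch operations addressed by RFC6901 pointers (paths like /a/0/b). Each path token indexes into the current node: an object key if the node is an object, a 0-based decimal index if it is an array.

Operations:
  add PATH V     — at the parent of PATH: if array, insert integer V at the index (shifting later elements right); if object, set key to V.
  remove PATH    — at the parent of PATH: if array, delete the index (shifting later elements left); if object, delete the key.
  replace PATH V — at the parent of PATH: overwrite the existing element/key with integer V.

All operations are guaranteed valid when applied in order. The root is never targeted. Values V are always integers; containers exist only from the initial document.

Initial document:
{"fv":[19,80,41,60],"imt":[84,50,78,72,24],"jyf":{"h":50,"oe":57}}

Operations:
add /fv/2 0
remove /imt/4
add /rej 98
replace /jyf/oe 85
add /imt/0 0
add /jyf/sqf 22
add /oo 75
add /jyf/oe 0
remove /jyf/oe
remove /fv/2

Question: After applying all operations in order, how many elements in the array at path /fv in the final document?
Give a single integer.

Answer: 4

Derivation:
After op 1 (add /fv/2 0): {"fv":[19,80,0,41,60],"imt":[84,50,78,72,24],"jyf":{"h":50,"oe":57}}
After op 2 (remove /imt/4): {"fv":[19,80,0,41,60],"imt":[84,50,78,72],"jyf":{"h":50,"oe":57}}
After op 3 (add /rej 98): {"fv":[19,80,0,41,60],"imt":[84,50,78,72],"jyf":{"h":50,"oe":57},"rej":98}
After op 4 (replace /jyf/oe 85): {"fv":[19,80,0,41,60],"imt":[84,50,78,72],"jyf":{"h":50,"oe":85},"rej":98}
After op 5 (add /imt/0 0): {"fv":[19,80,0,41,60],"imt":[0,84,50,78,72],"jyf":{"h":50,"oe":85},"rej":98}
After op 6 (add /jyf/sqf 22): {"fv":[19,80,0,41,60],"imt":[0,84,50,78,72],"jyf":{"h":50,"oe":85,"sqf":22},"rej":98}
After op 7 (add /oo 75): {"fv":[19,80,0,41,60],"imt":[0,84,50,78,72],"jyf":{"h":50,"oe":85,"sqf":22},"oo":75,"rej":98}
After op 8 (add /jyf/oe 0): {"fv":[19,80,0,41,60],"imt":[0,84,50,78,72],"jyf":{"h":50,"oe":0,"sqf":22},"oo":75,"rej":98}
After op 9 (remove /jyf/oe): {"fv":[19,80,0,41,60],"imt":[0,84,50,78,72],"jyf":{"h":50,"sqf":22},"oo":75,"rej":98}
After op 10 (remove /fv/2): {"fv":[19,80,41,60],"imt":[0,84,50,78,72],"jyf":{"h":50,"sqf":22},"oo":75,"rej":98}
Size at path /fv: 4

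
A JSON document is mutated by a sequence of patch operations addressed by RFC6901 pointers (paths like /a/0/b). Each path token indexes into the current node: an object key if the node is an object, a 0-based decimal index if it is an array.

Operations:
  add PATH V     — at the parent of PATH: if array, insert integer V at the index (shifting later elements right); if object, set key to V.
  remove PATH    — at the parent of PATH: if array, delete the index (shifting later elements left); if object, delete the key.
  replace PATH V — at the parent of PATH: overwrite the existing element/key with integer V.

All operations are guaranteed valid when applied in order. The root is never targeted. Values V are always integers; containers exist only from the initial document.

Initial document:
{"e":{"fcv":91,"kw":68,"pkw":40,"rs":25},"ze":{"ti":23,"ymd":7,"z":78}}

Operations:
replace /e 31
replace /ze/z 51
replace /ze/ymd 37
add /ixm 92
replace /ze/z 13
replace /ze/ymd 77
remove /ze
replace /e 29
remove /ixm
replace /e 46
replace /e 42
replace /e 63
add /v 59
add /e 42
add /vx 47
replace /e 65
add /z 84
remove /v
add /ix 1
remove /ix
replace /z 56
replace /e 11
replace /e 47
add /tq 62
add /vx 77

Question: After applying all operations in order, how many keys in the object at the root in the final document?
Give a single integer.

Answer: 4

Derivation:
After op 1 (replace /e 31): {"e":31,"ze":{"ti":23,"ymd":7,"z":78}}
After op 2 (replace /ze/z 51): {"e":31,"ze":{"ti":23,"ymd":7,"z":51}}
After op 3 (replace /ze/ymd 37): {"e":31,"ze":{"ti":23,"ymd":37,"z":51}}
After op 4 (add /ixm 92): {"e":31,"ixm":92,"ze":{"ti":23,"ymd":37,"z":51}}
After op 5 (replace /ze/z 13): {"e":31,"ixm":92,"ze":{"ti":23,"ymd":37,"z":13}}
After op 6 (replace /ze/ymd 77): {"e":31,"ixm":92,"ze":{"ti":23,"ymd":77,"z":13}}
After op 7 (remove /ze): {"e":31,"ixm":92}
After op 8 (replace /e 29): {"e":29,"ixm":92}
After op 9 (remove /ixm): {"e":29}
After op 10 (replace /e 46): {"e":46}
After op 11 (replace /e 42): {"e":42}
After op 12 (replace /e 63): {"e":63}
After op 13 (add /v 59): {"e":63,"v":59}
After op 14 (add /e 42): {"e":42,"v":59}
After op 15 (add /vx 47): {"e":42,"v":59,"vx":47}
After op 16 (replace /e 65): {"e":65,"v":59,"vx":47}
After op 17 (add /z 84): {"e":65,"v":59,"vx":47,"z":84}
After op 18 (remove /v): {"e":65,"vx":47,"z":84}
After op 19 (add /ix 1): {"e":65,"ix":1,"vx":47,"z":84}
After op 20 (remove /ix): {"e":65,"vx":47,"z":84}
After op 21 (replace /z 56): {"e":65,"vx":47,"z":56}
After op 22 (replace /e 11): {"e":11,"vx":47,"z":56}
After op 23 (replace /e 47): {"e":47,"vx":47,"z":56}
After op 24 (add /tq 62): {"e":47,"tq":62,"vx":47,"z":56}
After op 25 (add /vx 77): {"e":47,"tq":62,"vx":77,"z":56}
Size at the root: 4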